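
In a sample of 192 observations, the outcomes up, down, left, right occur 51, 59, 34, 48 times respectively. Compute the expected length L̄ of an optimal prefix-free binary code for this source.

Probabilities are the counts divided by 192.
Repeatedly combine the two least-probable nodes; the expected code length is the sum of the merged weights.
merge 17/96 + 1/4 → 41/96
merge 17/64 + 59/192 → 55/96
merge 41/96 + 55/96 → 1
L = 41/96 + 55/96 + 1 = 2 bits/symbol.

2 bits/symbol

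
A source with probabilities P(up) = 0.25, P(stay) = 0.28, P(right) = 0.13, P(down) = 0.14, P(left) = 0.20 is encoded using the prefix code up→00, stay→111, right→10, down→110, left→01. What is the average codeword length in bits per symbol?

L̄ = Σ pᵢ·ℓᵢ = 0.25·2 + 0.28·3 + 0.13·2 + 0.14·3 + 0.20·2 = 2.42 bits/symbol.

2.42 bits/symbol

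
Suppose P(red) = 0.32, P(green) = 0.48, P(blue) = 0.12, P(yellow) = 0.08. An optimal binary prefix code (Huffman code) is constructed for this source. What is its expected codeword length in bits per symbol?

1.72 bits/symbol

Repeatedly combine the two least-probable nodes; the expected code length is the sum of the merged weights.
merge 2/25 + 3/25 → 1/5
merge 1/5 + 8/25 → 13/25
merge 12/25 + 13/25 → 1
L = 1/5 + 13/25 + 1 = 43/25 = 1.72 bits/symbol.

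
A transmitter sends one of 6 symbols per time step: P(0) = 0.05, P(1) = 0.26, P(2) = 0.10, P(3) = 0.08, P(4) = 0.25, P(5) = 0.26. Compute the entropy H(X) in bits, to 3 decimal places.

2.350 bits

H = −Σ pᵢ log₂ pᵢ.
−0.05·log₂(0.05) = 0.2161
−0.26·log₂(0.26) = 0.5053
−0.10·log₂(0.10) = 0.3322
−0.08·log₂(0.08) = 0.2915
−0.25·log₂(0.25) = 0.5000
−0.26·log₂(0.26) = 0.5053
Sum ≈ 2.3504 → 2.350 bits.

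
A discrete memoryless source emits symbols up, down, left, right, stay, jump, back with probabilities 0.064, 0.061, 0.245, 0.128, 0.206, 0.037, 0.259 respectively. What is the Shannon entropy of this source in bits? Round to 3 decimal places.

2.527 bits

H = −Σ pᵢ log₂ pᵢ.
−0.064·log₂(0.064) = 0.2538
−0.061·log₂(0.061) = 0.2461
−0.245·log₂(0.245) = 0.4971
−0.128·log₂(0.128) = 0.3796
−0.206·log₂(0.206) = 0.4695
−0.037·log₂(0.037) = 0.1760
−0.259·log₂(0.259) = 0.5048
Sum ≈ 2.5270 → 2.527 bits.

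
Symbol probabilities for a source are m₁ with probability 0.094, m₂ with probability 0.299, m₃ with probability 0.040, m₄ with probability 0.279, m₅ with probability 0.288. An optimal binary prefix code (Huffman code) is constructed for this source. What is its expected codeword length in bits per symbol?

2.134 bits/symbol

Repeatedly combine the two least-probable nodes; the expected code length is the sum of the merged weights.
merge 1/25 + 47/500 → 67/500
merge 67/500 + 279/1000 → 413/1000
merge 36/125 + 299/1000 → 587/1000
merge 413/1000 + 587/1000 → 1
L = 67/500 + 413/1000 + 587/1000 + 1 = 1067/500 = 2.134 bits/symbol.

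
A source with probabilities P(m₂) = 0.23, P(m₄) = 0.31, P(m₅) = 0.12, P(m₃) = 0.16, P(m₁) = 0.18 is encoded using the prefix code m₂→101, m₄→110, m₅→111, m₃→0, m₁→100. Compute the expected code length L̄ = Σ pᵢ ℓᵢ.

L̄ = Σ pᵢ·ℓᵢ = 0.23·3 + 0.31·3 + 0.12·3 + 0.16·1 + 0.18·3 = 2.68 bits/symbol.

2.68 bits/symbol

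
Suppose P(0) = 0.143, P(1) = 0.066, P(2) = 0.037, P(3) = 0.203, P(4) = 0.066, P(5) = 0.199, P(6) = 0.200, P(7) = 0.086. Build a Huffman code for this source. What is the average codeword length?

2.852 bits/symbol

Repeatedly combine the two least-probable nodes; the expected code length is the sum of the merged weights.
merge 37/1000 + 33/500 → 103/1000
merge 33/500 + 43/500 → 19/125
merge 103/1000 + 143/1000 → 123/500
merge 19/125 + 199/1000 → 351/1000
merge 1/5 + 203/1000 → 403/1000
merge 123/500 + 351/1000 → 597/1000
merge 403/1000 + 597/1000 → 1
L = 103/1000 + 19/125 + 123/500 + 351/1000 + 403/1000 + 597/1000 + 1 = 713/250 = 2.852 bits/symbol.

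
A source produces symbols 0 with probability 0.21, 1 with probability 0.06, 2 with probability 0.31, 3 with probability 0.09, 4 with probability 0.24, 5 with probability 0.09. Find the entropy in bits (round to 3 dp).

H = −Σ pᵢ log₂ pᵢ.
−0.21·log₂(0.21) = 0.4728
−0.06·log₂(0.06) = 0.2435
−0.31·log₂(0.31) = 0.5238
−0.09·log₂(0.09) = 0.3127
−0.24·log₂(0.24) = 0.4941
−0.09·log₂(0.09) = 0.3127
Sum ≈ 2.3596 → 2.360 bits.

2.360 bits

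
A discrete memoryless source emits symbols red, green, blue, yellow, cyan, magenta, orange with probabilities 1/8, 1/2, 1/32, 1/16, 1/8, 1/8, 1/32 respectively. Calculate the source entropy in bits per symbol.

2.1875 bits

Each probability is a power of 1/2, so log₂(1/p) is an integer.
H = Σ p·log₂(1/p) = 1/8·3 + 1/2·1 + 1/32·5 + 1/16·4 + 1/8·3 + 1/8·3 + 1/32·5 = 2.1875 bits.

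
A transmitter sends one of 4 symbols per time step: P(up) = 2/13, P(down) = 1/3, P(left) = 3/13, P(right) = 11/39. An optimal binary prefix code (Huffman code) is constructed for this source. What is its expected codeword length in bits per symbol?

Repeatedly combine the two least-probable nodes; the expected code length is the sum of the merged weights.
merge 2/13 + 3/13 → 5/13
merge 11/39 + 1/3 → 8/13
merge 5/13 + 8/13 → 1
L = 5/13 + 8/13 + 1 = 2 bits/symbol.

2 bits/symbol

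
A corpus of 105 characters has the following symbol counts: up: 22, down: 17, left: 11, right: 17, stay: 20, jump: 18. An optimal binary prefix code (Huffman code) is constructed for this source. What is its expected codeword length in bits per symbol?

2.6 bits/symbol

Probabilities are the counts divided by 105.
Repeatedly combine the two least-probable nodes; the expected code length is the sum of the merged weights.
merge 11/105 + 17/105 → 4/15
merge 17/105 + 6/35 → 1/3
merge 4/21 + 22/105 → 2/5
merge 4/15 + 1/3 → 3/5
merge 2/5 + 3/5 → 1
L = 4/15 + 1/3 + 2/5 + 3/5 + 1 = 13/5 = 2.6 bits/symbol.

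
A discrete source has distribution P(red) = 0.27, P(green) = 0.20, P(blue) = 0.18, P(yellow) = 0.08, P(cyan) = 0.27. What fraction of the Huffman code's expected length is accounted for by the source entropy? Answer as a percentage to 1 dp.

98.3%

Entropy H = −Σ p log₂ p ≈ 2.2212 bits.
Huffman merges: 2/25+9/50→13/50; 1/5+13/50→23/50; 27/100+27/100→27/50; 23/50+27/50→1. L = 113/50 ≈ 2.2600.
Efficiency = H/L = 2.2212/2.2600 = 98.3%.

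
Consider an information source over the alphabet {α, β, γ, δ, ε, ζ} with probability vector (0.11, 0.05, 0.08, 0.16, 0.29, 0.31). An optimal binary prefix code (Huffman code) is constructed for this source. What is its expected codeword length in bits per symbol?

2.37 bits/symbol

Repeatedly combine the two least-probable nodes; the expected code length is the sum of the merged weights.
merge 1/20 + 2/25 → 13/100
merge 11/100 + 13/100 → 6/25
merge 4/25 + 6/25 → 2/5
merge 29/100 + 31/100 → 3/5
merge 2/5 + 3/5 → 1
L = 13/100 + 6/25 + 2/5 + 3/5 + 1 = 237/100 = 2.37 bits/symbol.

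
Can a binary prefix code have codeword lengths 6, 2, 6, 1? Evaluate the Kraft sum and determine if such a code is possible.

With common denominator 2^6 = 64: Σ 2^(−ℓᵢ) = 1/64 + 16/64 + 1/64 + 32/64 = 50/64 = 0.78125.
Kraft's inequality requires Σ ≤ 1; here Σ = 0.78125 ≤ 1, so such a prefix code exists.

0.78125; yes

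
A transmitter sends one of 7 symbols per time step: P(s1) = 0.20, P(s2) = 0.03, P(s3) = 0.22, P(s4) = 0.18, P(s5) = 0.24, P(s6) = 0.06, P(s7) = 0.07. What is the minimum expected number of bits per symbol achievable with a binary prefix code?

2.59 bits/symbol

Repeatedly combine the two least-probable nodes; the expected code length is the sum of the merged weights.
merge 3/100 + 3/50 → 9/100
merge 7/100 + 9/100 → 4/25
merge 4/25 + 9/50 → 17/50
merge 1/5 + 11/50 → 21/50
merge 6/25 + 17/50 → 29/50
merge 21/50 + 29/50 → 1
L = 9/100 + 4/25 + 17/50 + 21/50 + 29/50 + 1 = 259/100 = 2.59 bits/symbol.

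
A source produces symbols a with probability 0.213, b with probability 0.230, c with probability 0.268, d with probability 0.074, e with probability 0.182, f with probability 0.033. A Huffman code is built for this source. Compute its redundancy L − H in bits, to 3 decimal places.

Entropy H = −Σ p log₂ p ≈ 2.3597 bits.
Huffman merges: 33/1000+37/500→107/1000; 107/1000+91/500→289/1000; 213/1000+23/100→443/1000; 67/250+289/1000→557/1000; 443/1000+557/1000→1. L = 599/250 ≈ 2.3960.
L − H = 2.3960 − 2.3597 = 0.036 bits.

0.036 bits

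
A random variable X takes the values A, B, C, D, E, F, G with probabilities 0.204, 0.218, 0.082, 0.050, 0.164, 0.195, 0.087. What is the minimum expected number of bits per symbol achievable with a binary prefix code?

Repeatedly combine the two least-probable nodes; the expected code length is the sum of the merged weights.
merge 1/20 + 41/500 → 33/250
merge 87/1000 + 33/250 → 219/1000
merge 41/250 + 39/200 → 359/1000
merge 51/250 + 109/500 → 211/500
merge 219/1000 + 359/1000 → 289/500
merge 211/500 + 289/500 → 1
L = 33/250 + 219/1000 + 359/1000 + 211/500 + 289/500 + 1 = 271/100 = 2.71 bits/symbol.

2.71 bits/symbol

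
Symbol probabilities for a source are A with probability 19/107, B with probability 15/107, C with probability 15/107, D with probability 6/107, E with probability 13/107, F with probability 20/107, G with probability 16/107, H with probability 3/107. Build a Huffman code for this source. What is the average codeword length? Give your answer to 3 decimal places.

2.897 bits/symbol

Repeatedly combine the two least-probable nodes; the expected code length is the sum of the merged weights.
merge 3/107 + 6/107 → 9/107
merge 9/107 + 13/107 → 22/107
merge 15/107 + 15/107 → 30/107
merge 16/107 + 19/107 → 35/107
merge 20/107 + 22/107 → 42/107
merge 30/107 + 35/107 → 65/107
merge 42/107 + 65/107 → 1
L = 9/107 + 22/107 + 30/107 + 35/107 + 42/107 + 65/107 + 1 = 310/107 ≈ 2.897 bits/symbol.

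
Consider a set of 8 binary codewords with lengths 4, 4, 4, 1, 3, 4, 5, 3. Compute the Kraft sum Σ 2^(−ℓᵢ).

With common denominator 2^5 = 32: Σ 2^(−ℓᵢ) = 2/32 + 2/32 + 2/32 + 16/32 + 4/32 + 2/32 + 1/32 + 4/32 = 33/32 = 1.03125.

1.03125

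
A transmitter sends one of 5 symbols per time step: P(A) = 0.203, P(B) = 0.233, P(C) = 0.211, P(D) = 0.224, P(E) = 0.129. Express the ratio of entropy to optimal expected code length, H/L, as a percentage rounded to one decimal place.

98.4%

Entropy H = −Σ p log₂ p ≈ 2.2949 bits.
Huffman merges: 129/1000+203/1000→83/250; 211/1000+28/125→87/200; 233/1000+83/250→113/200; 87/200+113/200→1. L = 583/250 ≈ 2.3320.
Efficiency = H/L = 2.2949/2.3320 = 98.4%.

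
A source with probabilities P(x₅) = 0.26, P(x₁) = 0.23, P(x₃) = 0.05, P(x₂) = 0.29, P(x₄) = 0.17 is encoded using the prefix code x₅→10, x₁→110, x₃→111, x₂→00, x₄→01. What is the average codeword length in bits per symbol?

L̄ = Σ pᵢ·ℓᵢ = 0.26·2 + 0.23·3 + 0.05·3 + 0.29·2 + 0.17·2 = 2.28 bits/symbol.

2.28 bits/symbol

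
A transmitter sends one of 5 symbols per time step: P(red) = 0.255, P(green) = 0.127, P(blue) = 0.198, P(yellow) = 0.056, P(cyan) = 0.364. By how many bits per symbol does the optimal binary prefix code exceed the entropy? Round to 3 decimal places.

Entropy H = −Σ p log₂ p ≈ 2.1070 bits.
Huffman merges: 7/125+127/1000→183/1000; 183/1000+99/500→381/1000; 51/200+91/250→619/1000; 381/1000+619/1000→1. L = 2183/1000 ≈ 2.1830.
L − H = 2.1830 − 2.1070 = 0.076 bits.

0.076 bits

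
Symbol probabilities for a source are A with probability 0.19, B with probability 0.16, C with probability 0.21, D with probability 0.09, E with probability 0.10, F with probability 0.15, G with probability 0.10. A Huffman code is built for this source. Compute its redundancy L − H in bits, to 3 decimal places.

Entropy H = −Σ p log₂ p ≈ 2.7387 bits.
Huffman merges: 9/100+1/10→19/100; 1/10+3/20→1/4; 4/25+19/100→7/20; 19/100+21/100→2/5; 1/4+7/20→3/5; 2/5+3/5→1. L = 279/100 ≈ 2.7900.
L − H = 2.7900 − 2.7387 = 0.051 bits.

0.051 bits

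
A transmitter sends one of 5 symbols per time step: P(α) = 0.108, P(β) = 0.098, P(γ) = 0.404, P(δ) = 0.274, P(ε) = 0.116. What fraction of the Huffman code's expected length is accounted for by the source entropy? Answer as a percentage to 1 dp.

97.7%

Entropy H = −Σ p log₂ p ≈ 2.0757 bits.
Huffman merges: 49/500+27/250→103/500; 29/250+103/500→161/500; 137/500+161/500→149/250; 101/250+149/250→1. L = 531/250 ≈ 2.1240.
Efficiency = H/L = 2.0757/2.1240 = 97.7%.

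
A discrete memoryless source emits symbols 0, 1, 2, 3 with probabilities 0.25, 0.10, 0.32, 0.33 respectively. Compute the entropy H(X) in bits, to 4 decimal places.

1.8860 bits

H = −Σ pᵢ log₂ pᵢ.
−0.25·log₂(0.25) = 0.5000
−0.10·log₂(0.10) = 0.3322
−0.32·log₂(0.32) = 0.5260
−0.33·log₂(0.33) = 0.5278
Sum ≈ 1.8860 → 1.8860 bits.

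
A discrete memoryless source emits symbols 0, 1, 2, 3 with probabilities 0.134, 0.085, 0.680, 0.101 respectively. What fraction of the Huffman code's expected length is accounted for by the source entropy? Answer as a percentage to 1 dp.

93.2%

Entropy H = −Σ p log₂ p ≈ 1.4033 bits.
Huffman merges: 17/200+101/1000→93/500; 67/500+93/500→8/25; 8/25+17/25→1. L = 753/500 ≈ 1.5060.
Efficiency = H/L = 1.4033/1.5060 = 93.2%.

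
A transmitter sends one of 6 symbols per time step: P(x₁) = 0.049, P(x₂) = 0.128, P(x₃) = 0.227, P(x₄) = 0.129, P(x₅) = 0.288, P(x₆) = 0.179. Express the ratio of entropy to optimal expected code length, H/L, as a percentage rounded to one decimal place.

97.5%

Entropy H = −Σ p log₂ p ≈ 2.4210 bits.
Huffman merges: 49/1000+16/125→177/1000; 129/1000+177/1000→153/500; 179/1000+227/1000→203/500; 36/125+153/500→297/500; 203/500+297/500→1. L = 2483/1000 ≈ 2.4830.
Efficiency = H/L = 2.4210/2.4830 = 97.5%.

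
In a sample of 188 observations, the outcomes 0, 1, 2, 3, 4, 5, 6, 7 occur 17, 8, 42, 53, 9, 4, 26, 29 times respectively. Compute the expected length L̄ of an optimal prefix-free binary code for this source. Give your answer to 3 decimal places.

2.670 bits/symbol

Probabilities are the counts divided by 188.
Repeatedly combine the two least-probable nodes; the expected code length is the sum of the merged weights.
merge 1/47 + 2/47 → 3/47
merge 9/188 + 3/47 → 21/188
merge 17/188 + 21/188 → 19/94
merge 13/94 + 29/188 → 55/188
merge 19/94 + 21/94 → 20/47
merge 53/188 + 55/188 → 27/47
merge 20/47 + 27/47 → 1
L = 3/47 + 21/188 + 19/94 + 55/188 + 20/47 + 27/47 + 1 = 251/94 ≈ 2.670 bits/symbol.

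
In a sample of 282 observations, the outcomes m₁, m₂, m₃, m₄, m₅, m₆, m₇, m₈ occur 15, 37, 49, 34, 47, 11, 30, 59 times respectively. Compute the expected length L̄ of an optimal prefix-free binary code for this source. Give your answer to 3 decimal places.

2.883 bits/symbol

Probabilities are the counts divided by 282.
Repeatedly combine the two least-probable nodes; the expected code length is the sum of the merged weights.
merge 11/282 + 5/94 → 13/141
merge 13/141 + 5/47 → 28/141
merge 17/141 + 37/282 → 71/282
merge 1/6 + 49/282 → 16/47
merge 28/141 + 59/282 → 115/282
merge 71/282 + 16/47 → 167/282
merge 115/282 + 167/282 → 1
L = 13/141 + 28/141 + 71/282 + 16/47 + 115/282 + 167/282 + 1 = 271/94 ≈ 2.883 bits/symbol.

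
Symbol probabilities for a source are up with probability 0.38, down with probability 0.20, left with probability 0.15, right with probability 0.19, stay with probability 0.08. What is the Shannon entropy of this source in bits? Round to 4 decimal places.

2.1521 bits

H = −Σ pᵢ log₂ pᵢ.
−0.38·log₂(0.38) = 0.5305
−0.20·log₂(0.20) = 0.4644
−0.15·log₂(0.15) = 0.4105
−0.19·log₂(0.19) = 0.4552
−0.08·log₂(0.08) = 0.2915
Sum ≈ 2.1521 → 2.1521 bits.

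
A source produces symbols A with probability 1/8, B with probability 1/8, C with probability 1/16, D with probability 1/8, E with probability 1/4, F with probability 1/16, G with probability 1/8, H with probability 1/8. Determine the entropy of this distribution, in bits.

Each probability is a power of 1/2, so log₂(1/p) is an integer.
H = Σ p·log₂(1/p) = 1/8·3 + 1/8·3 + 1/16·4 + 1/8·3 + 1/4·2 + 1/16·4 + 1/8·3 + 1/8·3 = 2.875 bits.

2.875 bits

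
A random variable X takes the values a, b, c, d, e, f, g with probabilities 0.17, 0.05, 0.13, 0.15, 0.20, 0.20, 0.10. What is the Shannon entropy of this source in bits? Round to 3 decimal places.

H = −Σ pᵢ log₂ pᵢ.
−0.17·log₂(0.17) = 0.4346
−0.05·log₂(0.05) = 0.2161
−0.13·log₂(0.13) = 0.3826
−0.15·log₂(0.15) = 0.4105
−0.20·log₂(0.20) = 0.4644
−0.20·log₂(0.20) = 0.4644
−0.10·log₂(0.10) = 0.3322
Sum ≈ 2.7048 → 2.705 bits.

2.705 bits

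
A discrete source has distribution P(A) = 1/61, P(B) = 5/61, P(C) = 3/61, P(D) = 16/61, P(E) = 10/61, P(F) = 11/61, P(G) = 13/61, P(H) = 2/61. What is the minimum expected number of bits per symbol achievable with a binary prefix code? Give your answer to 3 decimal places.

Repeatedly combine the two least-probable nodes; the expected code length is the sum of the merged weights.
merge 1/61 + 2/61 → 3/61
merge 3/61 + 3/61 → 6/61
merge 5/61 + 6/61 → 11/61
merge 10/61 + 11/61 → 21/61
merge 11/61 + 13/61 → 24/61
merge 16/61 + 21/61 → 37/61
merge 24/61 + 37/61 → 1
L = 3/61 + 6/61 + 11/61 + 21/61 + 24/61 + 37/61 + 1 = 163/61 ≈ 2.672 bits/symbol.

2.672 bits/symbol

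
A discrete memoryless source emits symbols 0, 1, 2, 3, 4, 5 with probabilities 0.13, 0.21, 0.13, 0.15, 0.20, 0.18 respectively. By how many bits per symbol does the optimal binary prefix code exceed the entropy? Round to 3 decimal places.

0.032 bits

Entropy H = −Σ p log₂ p ≈ 2.5583 bits.
Huffman merges: 13/100+13/100→13/50; 3/20+9/50→33/100; 1/5+21/100→41/100; 13/50+33/100→59/100; 41/100+59/100→1. L = 259/100 ≈ 2.5900.
L − H = 2.5900 − 2.5583 = 0.032 bits.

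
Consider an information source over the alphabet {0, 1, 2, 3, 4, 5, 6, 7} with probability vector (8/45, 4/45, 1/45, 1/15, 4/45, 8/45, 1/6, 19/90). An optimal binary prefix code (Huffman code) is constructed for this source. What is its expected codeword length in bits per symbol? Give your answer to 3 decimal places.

2.878 bits/symbol

Repeatedly combine the two least-probable nodes; the expected code length is the sum of the merged weights.
merge 1/45 + 1/15 → 4/45
merge 4/45 + 4/45 → 8/45
merge 4/45 + 1/6 → 23/90
merge 8/45 + 8/45 → 16/45
merge 8/45 + 19/90 → 7/18
merge 23/90 + 16/45 → 11/18
merge 7/18 + 11/18 → 1
L = 4/45 + 8/45 + 23/90 + 16/45 + 7/18 + 11/18 + 1 = 259/90 ≈ 2.878 bits/symbol.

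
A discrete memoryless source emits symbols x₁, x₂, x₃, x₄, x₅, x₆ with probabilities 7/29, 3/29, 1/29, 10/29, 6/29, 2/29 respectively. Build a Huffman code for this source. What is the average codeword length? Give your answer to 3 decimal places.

Repeatedly combine the two least-probable nodes; the expected code length is the sum of the merged weights.
merge 1/29 + 2/29 → 3/29
merge 3/29 + 3/29 → 6/29
merge 6/29 + 6/29 → 12/29
merge 7/29 + 10/29 → 17/29
merge 12/29 + 17/29 → 1
L = 3/29 + 6/29 + 12/29 + 17/29 + 1 = 67/29 ≈ 2.310 bits/symbol.

2.310 bits/symbol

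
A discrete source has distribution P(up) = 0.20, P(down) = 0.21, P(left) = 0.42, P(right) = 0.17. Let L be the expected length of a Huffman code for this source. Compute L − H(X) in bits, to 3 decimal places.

Entropy H = −Σ p log₂ p ≈ 1.8974 bits.
Huffman merges: 17/100+1/5→37/100; 21/100+37/100→29/50; 21/50+29/50→1. L = 39/20 ≈ 1.9500.
L − H = 1.9500 − 1.8974 = 0.053 bits.

0.053 bits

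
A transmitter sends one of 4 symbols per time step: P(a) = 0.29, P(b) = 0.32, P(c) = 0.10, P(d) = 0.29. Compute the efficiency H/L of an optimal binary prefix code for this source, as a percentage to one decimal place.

Entropy H = −Σ p log₂ p ≈ 1.8940 bits.
Huffman merges: 1/10+29/100→39/100; 29/100+8/25→61/100; 39/100+61/100→1. L = 2 ≈ 2.0000.
Efficiency = H/L = 1.8940/2.0000 = 94.7%.

94.7%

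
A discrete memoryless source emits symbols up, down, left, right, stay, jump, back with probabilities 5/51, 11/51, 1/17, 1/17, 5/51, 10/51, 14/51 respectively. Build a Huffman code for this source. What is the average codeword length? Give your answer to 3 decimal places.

Repeatedly combine the two least-probable nodes; the expected code length is the sum of the merged weights.
merge 1/17 + 1/17 → 2/17
merge 5/51 + 5/51 → 10/51
merge 2/17 + 10/51 → 16/51
merge 10/51 + 11/51 → 7/17
merge 14/51 + 16/51 → 10/17
merge 7/17 + 10/17 → 1
L = 2/17 + 10/51 + 16/51 + 7/17 + 10/17 + 1 = 134/51 ≈ 2.627 bits/symbol.

2.627 bits/symbol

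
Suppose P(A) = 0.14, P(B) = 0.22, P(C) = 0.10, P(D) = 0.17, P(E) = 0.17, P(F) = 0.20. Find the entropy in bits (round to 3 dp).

2.543 bits

H = −Σ pᵢ log₂ pᵢ.
−0.14·log₂(0.14) = 0.3971
−0.22·log₂(0.22) = 0.4806
−0.10·log₂(0.10) = 0.3322
−0.17·log₂(0.17) = 0.4346
−0.17·log₂(0.17) = 0.4346
−0.20·log₂(0.20) = 0.4644
Sum ≈ 2.5434 → 2.543 bits.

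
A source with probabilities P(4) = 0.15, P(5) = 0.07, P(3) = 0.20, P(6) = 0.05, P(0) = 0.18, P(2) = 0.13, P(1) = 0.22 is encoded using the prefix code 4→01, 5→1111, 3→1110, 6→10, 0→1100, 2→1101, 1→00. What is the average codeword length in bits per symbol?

3.16 bits/symbol

L̄ = Σ pᵢ·ℓᵢ = 0.15·2 + 0.07·4 + 0.20·4 + 0.05·2 + 0.18·4 + 0.13·4 + 0.22·2 = 3.16 bits/symbol.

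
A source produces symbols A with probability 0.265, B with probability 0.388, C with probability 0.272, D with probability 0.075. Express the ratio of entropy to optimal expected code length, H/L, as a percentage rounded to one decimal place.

93.7%

Entropy H = −Σ p log₂ p ≈ 1.8289 bits.
Huffman merges: 3/40+53/200→17/50; 34/125+17/50→153/250; 97/250+153/250→1. L = 244/125 ≈ 1.9520.
Efficiency = H/L = 1.8289/1.9520 = 93.7%.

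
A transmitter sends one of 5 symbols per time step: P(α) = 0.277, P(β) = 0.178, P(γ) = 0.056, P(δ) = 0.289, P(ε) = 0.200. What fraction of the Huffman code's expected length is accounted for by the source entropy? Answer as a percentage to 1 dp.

Entropy H = −Σ p log₂ p ≈ 2.1711 bits.
Huffman merges: 7/125+89/500→117/500; 1/5+117/500→217/500; 277/1000+289/1000→283/500; 217/500+283/500→1. L = 1117/500 ≈ 2.2340.
Efficiency = H/L = 2.1711/2.2340 = 97.2%.

97.2%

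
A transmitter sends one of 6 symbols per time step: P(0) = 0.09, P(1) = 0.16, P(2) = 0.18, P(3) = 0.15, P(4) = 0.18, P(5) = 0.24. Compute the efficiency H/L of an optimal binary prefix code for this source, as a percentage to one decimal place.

Entropy H = −Σ p log₂ p ≈ 2.5310 bits.
Huffman merges: 9/100+3/20→6/25; 4/25+9/50→17/50; 9/50+6/25→21/50; 6/25+17/50→29/50; 21/50+29/50→1. L = 129/50 ≈ 2.5800.
Efficiency = H/L = 2.5310/2.5800 = 98.1%.

98.1%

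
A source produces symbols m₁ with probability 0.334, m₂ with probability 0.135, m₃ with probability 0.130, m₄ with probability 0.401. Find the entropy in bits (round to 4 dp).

1.8297 bits

H = −Σ pᵢ log₂ pᵢ.
−0.334·log₂(0.334) = 0.5284
−0.135·log₂(0.135) = 0.3900
−0.130·log₂(0.130) = 0.3826
−0.401·log₂(0.401) = 0.5286
Sum ≈ 1.8297 → 1.8297 bits.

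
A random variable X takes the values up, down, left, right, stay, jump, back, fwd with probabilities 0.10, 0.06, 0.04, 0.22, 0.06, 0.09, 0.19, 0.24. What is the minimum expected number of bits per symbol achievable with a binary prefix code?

Repeatedly combine the two least-probable nodes; the expected code length is the sum of the merged weights.
merge 1/25 + 3/50 → 1/10
merge 3/50 + 9/100 → 3/20
merge 1/10 + 1/10 → 1/5
merge 3/20 + 19/100 → 17/50
merge 1/5 + 11/50 → 21/50
merge 6/25 + 17/50 → 29/50
merge 21/50 + 29/50 → 1
L = 1/10 + 3/20 + 1/5 + 17/50 + 21/50 + 29/50 + 1 = 279/100 = 2.79 bits/symbol.

2.79 bits/symbol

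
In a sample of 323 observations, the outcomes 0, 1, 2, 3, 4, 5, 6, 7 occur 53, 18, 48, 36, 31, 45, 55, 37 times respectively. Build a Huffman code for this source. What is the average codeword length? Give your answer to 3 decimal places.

2.981 bits/symbol

Probabilities are the counts divided by 323.
Repeatedly combine the two least-probable nodes; the expected code length is the sum of the merged weights.
merge 18/323 + 31/323 → 49/323
merge 36/323 + 37/323 → 73/323
merge 45/323 + 48/323 → 93/323
merge 49/323 + 53/323 → 6/19
merge 55/323 + 73/323 → 128/323
merge 93/323 + 6/19 → 195/323
merge 128/323 + 195/323 → 1
L = 49/323 + 73/323 + 93/323 + 6/19 + 128/323 + 195/323 + 1 = 963/323 ≈ 2.981 bits/symbol.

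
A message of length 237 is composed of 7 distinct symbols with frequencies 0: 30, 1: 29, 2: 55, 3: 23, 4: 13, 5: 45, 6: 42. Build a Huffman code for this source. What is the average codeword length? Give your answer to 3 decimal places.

2.730 bits/symbol

Probabilities are the counts divided by 237.
Repeatedly combine the two least-probable nodes; the expected code length is the sum of the merged weights.
merge 13/237 + 23/237 → 12/79
merge 29/237 + 10/79 → 59/237
merge 12/79 + 14/79 → 26/79
merge 15/79 + 55/237 → 100/237
merge 59/237 + 26/79 → 137/237
merge 100/237 + 137/237 → 1
L = 12/79 + 59/237 + 26/79 + 100/237 + 137/237 + 1 = 647/237 ≈ 2.730 bits/symbol.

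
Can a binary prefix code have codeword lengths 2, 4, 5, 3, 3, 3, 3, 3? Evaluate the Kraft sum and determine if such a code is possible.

With common denominator 2^5 = 32: Σ 2^(−ℓᵢ) = 8/32 + 2/32 + 1/32 + 4/32 + 4/32 + 4/32 + 4/32 + 4/32 = 31/32 = 0.96875.
Kraft's inequality requires Σ ≤ 1; here Σ = 0.96875 ≤ 1, so such a prefix code exists.

0.96875; yes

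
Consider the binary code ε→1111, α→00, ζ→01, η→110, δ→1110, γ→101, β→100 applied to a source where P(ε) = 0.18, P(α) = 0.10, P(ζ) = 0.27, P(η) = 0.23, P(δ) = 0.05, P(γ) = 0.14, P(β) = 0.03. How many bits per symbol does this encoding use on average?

L̄ = Σ pᵢ·ℓᵢ = 0.18·4 + 0.10·2 + 0.27·2 + 0.23·3 + 0.05·4 + 0.14·3 + 0.03·3 = 2.86 bits/symbol.

2.86 bits/symbol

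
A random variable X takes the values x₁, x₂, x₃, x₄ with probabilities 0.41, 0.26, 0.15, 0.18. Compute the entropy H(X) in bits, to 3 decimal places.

1.889 bits

H = −Σ pᵢ log₂ pᵢ.
−0.41·log₂(0.41) = 0.5274
−0.26·log₂(0.26) = 0.5053
−0.15·log₂(0.15) = 0.4105
−0.18·log₂(0.18) = 0.4453
Sum ≈ 1.8885 → 1.889 bits.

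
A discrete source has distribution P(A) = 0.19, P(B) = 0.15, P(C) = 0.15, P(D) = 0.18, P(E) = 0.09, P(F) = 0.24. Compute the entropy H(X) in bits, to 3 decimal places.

2.528 bits

H = −Σ pᵢ log₂ pᵢ.
−0.19·log₂(0.19) = 0.4552
−0.15·log₂(0.15) = 0.4105
−0.15·log₂(0.15) = 0.4105
−0.18·log₂(0.18) = 0.4453
−0.09·log₂(0.09) = 0.3127
−0.24·log₂(0.24) = 0.4941
Sum ≈ 2.5284 → 2.528 bits.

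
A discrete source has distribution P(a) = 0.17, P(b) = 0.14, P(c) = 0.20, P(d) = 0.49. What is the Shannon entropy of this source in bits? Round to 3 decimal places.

1.800 bits

H = −Σ pᵢ log₂ pᵢ.
−0.17·log₂(0.17) = 0.4346
−0.14·log₂(0.14) = 0.3971
−0.20·log₂(0.20) = 0.4644
−0.49·log₂(0.49) = 0.5043
Sum ≈ 1.8004 → 1.800 bits.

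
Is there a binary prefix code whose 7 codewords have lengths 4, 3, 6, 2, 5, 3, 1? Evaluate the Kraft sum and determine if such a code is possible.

1.109375; no

With common denominator 2^6 = 64: Σ 2^(−ℓᵢ) = 4/64 + 8/64 + 1/64 + 16/64 + 2/64 + 8/64 + 32/64 = 71/64 = 1.109375.
Kraft's inequality requires Σ ≤ 1; here Σ = 1.109375 > 1, so no such prefix code exists.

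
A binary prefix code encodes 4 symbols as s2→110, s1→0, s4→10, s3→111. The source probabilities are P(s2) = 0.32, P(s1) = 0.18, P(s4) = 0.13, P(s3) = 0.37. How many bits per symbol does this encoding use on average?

2.51 bits/symbol

L̄ = Σ pᵢ·ℓᵢ = 0.32·3 + 0.18·1 + 0.13·2 + 0.37·3 = 2.51 bits/symbol.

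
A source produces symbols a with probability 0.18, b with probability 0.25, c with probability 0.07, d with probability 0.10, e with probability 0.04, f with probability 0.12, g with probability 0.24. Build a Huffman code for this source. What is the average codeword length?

Repeatedly combine the two least-probable nodes; the expected code length is the sum of the merged weights.
merge 1/25 + 7/100 → 11/100
merge 1/10 + 11/100 → 21/100
merge 3/25 + 9/50 → 3/10
merge 21/100 + 6/25 → 9/20
merge 1/4 + 3/10 → 11/20
merge 9/20 + 11/20 → 1
L = 11/100 + 21/100 + 3/10 + 9/20 + 11/20 + 1 = 131/50 = 2.62 bits/symbol.

2.62 bits/symbol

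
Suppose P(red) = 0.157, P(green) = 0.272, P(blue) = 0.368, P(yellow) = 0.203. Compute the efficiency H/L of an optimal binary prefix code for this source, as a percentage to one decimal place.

96.8%

Entropy H = −Σ p log₂ p ≈ 1.9280 bits.
Huffman merges: 157/1000+203/1000→9/25; 34/125+9/25→79/125; 46/125+79/125→1. L = 249/125 ≈ 1.9920.
Efficiency = H/L = 1.9280/1.9920 = 96.8%.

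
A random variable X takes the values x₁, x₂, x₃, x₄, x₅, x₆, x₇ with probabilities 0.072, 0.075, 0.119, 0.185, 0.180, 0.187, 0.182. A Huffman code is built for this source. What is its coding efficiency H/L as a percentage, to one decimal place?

97.8%

Entropy H = −Σ p log₂ p ≈ 2.7144 bits.
Huffman merges: 9/125+3/40→147/1000; 119/1000+147/1000→133/500; 9/50+91/500→181/500; 37/200+187/1000→93/250; 133/500+181/500→157/250; 93/250+157/250→1. L = 111/40 ≈ 2.7750.
Efficiency = H/L = 2.7144/2.7750 = 97.8%.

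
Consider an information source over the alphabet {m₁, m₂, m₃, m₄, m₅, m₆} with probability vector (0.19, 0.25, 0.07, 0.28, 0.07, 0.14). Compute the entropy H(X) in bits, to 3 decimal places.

H = −Σ pᵢ log₂ pᵢ.
−0.19·log₂(0.19) = 0.4552
−0.25·log₂(0.25) = 0.5000
−0.07·log₂(0.07) = 0.2686
−0.28·log₂(0.28) = 0.5142
−0.07·log₂(0.07) = 0.2686
−0.14·log₂(0.14) = 0.3971
Sum ≈ 2.4037 → 2.404 bits.

2.404 bits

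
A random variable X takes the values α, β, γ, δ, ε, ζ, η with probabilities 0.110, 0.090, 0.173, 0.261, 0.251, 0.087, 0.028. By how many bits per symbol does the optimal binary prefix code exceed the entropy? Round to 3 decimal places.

Entropy H = −Σ p log₂ p ≈ 2.5581 bits.
Huffman merges: 7/250+87/1000→23/200; 9/100+11/100→1/5; 23/200+173/1000→36/125; 1/5+251/1000→451/1000; 261/1000+36/125→549/1000; 451/1000+549/1000→1. L = 2603/1000 ≈ 2.6030.
L − H = 2.6030 − 2.5581 = 0.045 bits.

0.045 bits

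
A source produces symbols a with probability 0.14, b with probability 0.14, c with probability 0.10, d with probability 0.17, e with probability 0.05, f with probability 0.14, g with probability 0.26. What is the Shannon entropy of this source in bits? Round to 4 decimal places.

2.6795 bits

H = −Σ pᵢ log₂ pᵢ.
−0.14·log₂(0.14) = 0.3971
−0.14·log₂(0.14) = 0.3971
−0.10·log₂(0.10) = 0.3322
−0.17·log₂(0.17) = 0.4346
−0.05·log₂(0.05) = 0.2161
−0.14·log₂(0.14) = 0.3971
−0.26·log₂(0.26) = 0.5053
Sum ≈ 2.6795 → 2.6795 bits.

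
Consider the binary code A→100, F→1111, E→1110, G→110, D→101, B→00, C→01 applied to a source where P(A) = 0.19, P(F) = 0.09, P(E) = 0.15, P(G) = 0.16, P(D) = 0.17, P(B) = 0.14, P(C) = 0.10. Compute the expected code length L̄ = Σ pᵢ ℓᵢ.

L̄ = Σ pᵢ·ℓᵢ = 0.19·3 + 0.09·4 + 0.15·4 + 0.16·3 + 0.17·3 + 0.14·2 + 0.10·2 = 3 bits/symbol.

3 bits/symbol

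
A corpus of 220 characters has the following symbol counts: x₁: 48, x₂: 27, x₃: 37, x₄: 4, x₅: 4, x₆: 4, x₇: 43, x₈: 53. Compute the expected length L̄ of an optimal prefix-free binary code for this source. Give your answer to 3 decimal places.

2.614 bits/symbol

Probabilities are the counts divided by 220.
Repeatedly combine the two least-probable nodes; the expected code length is the sum of the merged weights.
merge 1/55 + 1/55 → 2/55
merge 1/55 + 2/55 → 3/55
merge 3/55 + 27/220 → 39/220
merge 37/220 + 39/220 → 19/55
merge 43/220 + 12/55 → 91/220
merge 53/220 + 19/55 → 129/220
merge 91/220 + 129/220 → 1
L = 2/55 + 3/55 + 39/220 + 19/55 + 91/220 + 129/220 + 1 = 115/44 ≈ 2.614 bits/symbol.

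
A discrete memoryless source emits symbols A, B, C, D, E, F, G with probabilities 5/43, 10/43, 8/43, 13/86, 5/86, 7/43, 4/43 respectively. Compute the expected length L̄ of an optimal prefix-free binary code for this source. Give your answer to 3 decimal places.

2.733 bits/symbol

Repeatedly combine the two least-probable nodes; the expected code length is the sum of the merged weights.
merge 5/86 + 4/43 → 13/86
merge 5/43 + 13/86 → 23/86
merge 13/86 + 7/43 → 27/86
merge 8/43 + 10/43 → 18/43
merge 23/86 + 27/86 → 25/43
merge 18/43 + 25/43 → 1
L = 13/86 + 23/86 + 27/86 + 18/43 + 25/43 + 1 = 235/86 ≈ 2.733 bits/symbol.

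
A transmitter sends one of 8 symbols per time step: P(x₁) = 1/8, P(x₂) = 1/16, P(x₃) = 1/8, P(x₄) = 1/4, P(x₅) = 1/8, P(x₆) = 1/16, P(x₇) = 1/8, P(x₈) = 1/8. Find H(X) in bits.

2.875 bits

Each probability is a power of 1/2, so log₂(1/p) is an integer.
H = Σ p·log₂(1/p) = 1/8·3 + 1/16·4 + 1/8·3 + 1/4·2 + 1/8·3 + 1/16·4 + 1/8·3 + 1/8·3 = 2.875 bits.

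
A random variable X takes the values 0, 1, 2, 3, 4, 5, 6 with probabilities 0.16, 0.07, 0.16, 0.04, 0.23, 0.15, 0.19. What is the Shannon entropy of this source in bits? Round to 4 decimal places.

H = −Σ pᵢ log₂ pᵢ.
−0.16·log₂(0.16) = 0.4230
−0.07·log₂(0.07) = 0.2686
−0.16·log₂(0.16) = 0.4230
−0.04·log₂(0.04) = 0.1858
−0.23·log₂(0.23) = 0.4877
−0.15·log₂(0.15) = 0.4105
−0.19·log₂(0.19) = 0.4552
Sum ≈ 2.6538 → 2.6538 bits.

2.6538 bits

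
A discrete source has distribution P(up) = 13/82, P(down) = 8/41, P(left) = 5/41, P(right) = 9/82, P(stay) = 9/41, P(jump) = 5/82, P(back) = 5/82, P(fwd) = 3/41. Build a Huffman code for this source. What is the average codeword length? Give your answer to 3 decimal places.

Repeatedly combine the two least-probable nodes; the expected code length is the sum of the merged weights.
merge 5/82 + 5/82 → 5/41
merge 3/41 + 9/82 → 15/82
merge 5/41 + 5/41 → 10/41
merge 13/82 + 15/82 → 14/41
merge 8/41 + 9/41 → 17/41
merge 10/41 + 14/41 → 24/41
merge 17/41 + 24/41 → 1
L = 5/41 + 15/82 + 10/41 + 14/41 + 17/41 + 24/41 + 1 = 237/82 ≈ 2.890 bits/symbol.

2.890 bits/symbol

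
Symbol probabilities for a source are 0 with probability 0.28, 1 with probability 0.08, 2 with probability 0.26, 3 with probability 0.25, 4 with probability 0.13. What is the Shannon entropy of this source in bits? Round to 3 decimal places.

H = −Σ pᵢ log₂ pᵢ.
−0.28·log₂(0.28) = 0.5142
−0.08·log₂(0.08) = 0.2915
−0.26·log₂(0.26) = 0.5053
−0.25·log₂(0.25) = 0.5000
−0.13·log₂(0.13) = 0.3826
Sum ≈ 2.1937 → 2.194 bits.

2.194 bits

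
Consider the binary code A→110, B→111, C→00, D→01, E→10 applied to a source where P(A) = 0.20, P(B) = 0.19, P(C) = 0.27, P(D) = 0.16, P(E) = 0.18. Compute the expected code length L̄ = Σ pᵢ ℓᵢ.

2.39 bits/symbol

L̄ = Σ pᵢ·ℓᵢ = 0.20·3 + 0.19·3 + 0.27·2 + 0.16·2 + 0.18·2 = 2.39 bits/symbol.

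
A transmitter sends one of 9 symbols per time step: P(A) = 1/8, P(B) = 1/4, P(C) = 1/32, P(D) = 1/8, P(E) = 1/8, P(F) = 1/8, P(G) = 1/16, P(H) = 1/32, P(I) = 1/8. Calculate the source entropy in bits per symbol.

2.9375 bits

Each probability is a power of 1/2, so log₂(1/p) is an integer.
H = Σ p·log₂(1/p) = 1/8·3 + 1/4·2 + 1/32·5 + 1/8·3 + 1/8·3 + 1/8·3 + 1/16·4 + 1/32·5 + 1/8·3 = 2.9375 bits.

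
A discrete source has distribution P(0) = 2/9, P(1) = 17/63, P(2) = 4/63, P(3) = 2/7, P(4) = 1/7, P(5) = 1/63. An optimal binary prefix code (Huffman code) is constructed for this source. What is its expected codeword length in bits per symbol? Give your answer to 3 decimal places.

Repeatedly combine the two least-probable nodes; the expected code length is the sum of the merged weights.
merge 1/63 + 4/63 → 5/63
merge 5/63 + 1/7 → 2/9
merge 2/9 + 2/9 → 4/9
merge 17/63 + 2/7 → 5/9
merge 4/9 + 5/9 → 1
L = 5/63 + 2/9 + 4/9 + 5/9 + 1 = 145/63 ≈ 2.302 bits/symbol.

2.302 bits/symbol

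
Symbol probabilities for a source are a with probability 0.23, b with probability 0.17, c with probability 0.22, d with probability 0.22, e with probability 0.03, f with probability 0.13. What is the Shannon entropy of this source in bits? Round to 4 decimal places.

H = −Σ pᵢ log₂ pᵢ.
−0.23·log₂(0.23) = 0.4877
−0.17·log₂(0.17) = 0.4346
−0.22·log₂(0.22) = 0.4806
−0.22·log₂(0.22) = 0.4806
−0.03·log₂(0.03) = 0.1518
−0.13·log₂(0.13) = 0.3826
Sum ≈ 2.4178 → 2.4178 bits.

2.4178 bits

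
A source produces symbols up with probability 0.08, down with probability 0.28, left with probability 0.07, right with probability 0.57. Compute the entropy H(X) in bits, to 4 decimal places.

H = −Σ pᵢ log₂ pᵢ.
−0.08·log₂(0.08) = 0.2915
−0.28·log₂(0.28) = 0.5142
−0.07·log₂(0.07) = 0.2686
−0.57·log₂(0.57) = 0.4623
Sum ≈ 1.5365 → 1.5365 bits.

1.5365 bits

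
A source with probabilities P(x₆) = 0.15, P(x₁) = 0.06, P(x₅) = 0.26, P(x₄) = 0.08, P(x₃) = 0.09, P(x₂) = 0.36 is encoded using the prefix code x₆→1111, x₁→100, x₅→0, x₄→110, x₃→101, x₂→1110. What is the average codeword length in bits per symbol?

2.99 bits/symbol

L̄ = Σ pᵢ·ℓᵢ = 0.15·4 + 0.06·3 + 0.26·1 + 0.08·3 + 0.09·3 + 0.36·4 = 2.99 bits/symbol.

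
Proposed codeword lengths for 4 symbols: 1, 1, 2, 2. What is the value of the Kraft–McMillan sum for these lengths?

With common denominator 2^2 = 4: Σ 2^(−ℓᵢ) = 2/4 + 2/4 + 1/4 + 1/4 = 6/4 = 1.5.

1.5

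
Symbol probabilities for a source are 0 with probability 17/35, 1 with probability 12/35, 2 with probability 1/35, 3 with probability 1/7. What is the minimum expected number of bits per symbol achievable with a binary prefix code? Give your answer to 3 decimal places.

Repeatedly combine the two least-probable nodes; the expected code length is the sum of the merged weights.
merge 1/35 + 1/7 → 6/35
merge 6/35 + 12/35 → 18/35
merge 17/35 + 18/35 → 1
L = 6/35 + 18/35 + 1 = 59/35 ≈ 1.686 bits/symbol.

1.686 bits/symbol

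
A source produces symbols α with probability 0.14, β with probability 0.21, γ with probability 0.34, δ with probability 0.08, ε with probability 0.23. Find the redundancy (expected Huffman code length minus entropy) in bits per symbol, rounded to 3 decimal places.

0.042 bits

Entropy H = −Σ p log₂ p ≈ 2.1783 bits.
Huffman merges: 2/25+7/50→11/50; 21/100+11/50→43/100; 23/100+17/50→57/100; 43/100+57/100→1. L = 111/50 ≈ 2.2200.
L − H = 2.2200 − 2.1783 = 0.042 bits.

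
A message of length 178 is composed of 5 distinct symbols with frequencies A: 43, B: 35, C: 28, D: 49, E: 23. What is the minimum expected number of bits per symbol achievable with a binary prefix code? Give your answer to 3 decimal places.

2.287 bits/symbol

Probabilities are the counts divided by 178.
Repeatedly combine the two least-probable nodes; the expected code length is the sum of the merged weights.
merge 23/178 + 14/89 → 51/178
merge 35/178 + 43/178 → 39/89
merge 49/178 + 51/178 → 50/89
merge 39/89 + 50/89 → 1
L = 51/178 + 39/89 + 50/89 + 1 = 407/178 ≈ 2.287 bits/symbol.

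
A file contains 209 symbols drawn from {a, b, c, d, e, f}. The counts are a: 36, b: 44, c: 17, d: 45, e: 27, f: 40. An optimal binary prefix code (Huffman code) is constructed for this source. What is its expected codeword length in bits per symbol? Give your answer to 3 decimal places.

Probabilities are the counts divided by 209.
Repeatedly combine the two least-probable nodes; the expected code length is the sum of the merged weights.
merge 17/209 + 27/209 → 4/19
merge 36/209 + 40/209 → 4/11
merge 4/19 + 4/19 → 8/19
merge 45/209 + 4/11 → 11/19
merge 8/19 + 11/19 → 1
L = 4/19 + 4/11 + 8/19 + 11/19 + 1 = 538/209 ≈ 2.574 bits/symbol.

2.574 bits/symbol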